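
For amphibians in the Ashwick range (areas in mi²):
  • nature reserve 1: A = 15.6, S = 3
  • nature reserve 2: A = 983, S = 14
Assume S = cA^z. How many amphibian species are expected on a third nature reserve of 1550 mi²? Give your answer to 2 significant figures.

17

z = ln(14/3) / ln(983/15.6) = 1.5404 / 4.1433 = 0.3718
c = 3 / 15.6^0.3718 = 3 / 2.777 = 1.08
S₃ = 1.08 × 1550^0.3718 = 1.08 × 15.35 ≈ 16.58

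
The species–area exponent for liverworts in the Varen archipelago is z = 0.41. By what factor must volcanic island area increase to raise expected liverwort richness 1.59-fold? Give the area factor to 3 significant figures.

3.10

(A₂/A₁)^0.41 = 1.59, so A₂/A₁ = 1.59^(1/0.41) = 1.59^2.439
ln(A₂/A₁) = ln 1.59 / 0.41 = 0.4637 / 0.41 = 1.1311
A₂/A₁ = e^1.1311 ≈ 3.099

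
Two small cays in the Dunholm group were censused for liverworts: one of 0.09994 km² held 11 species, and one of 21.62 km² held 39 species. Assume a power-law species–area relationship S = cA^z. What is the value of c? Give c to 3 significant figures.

18.9

z = ln(S₂/S₁) / ln(A₂/A₁) = ln(39/11) / ln(21.62/0.09994) = 1.2657 / 5.3768 = 0.2354
c = S₁ / A₁^z = 11 / 0.09994^0.2354 = 11 / 0.5815 = 18.92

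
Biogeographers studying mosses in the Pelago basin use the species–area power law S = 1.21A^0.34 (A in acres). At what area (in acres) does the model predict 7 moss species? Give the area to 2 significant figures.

7 = 1.21 × A^0.34  ⇒  A^0.34 = 7/1.21 = 5.785
ln A = ln(5.785) / 0.34 = 1.7553 / 0.34 = 5.1626
A = e^5.1626 ≈ 174.6 acres

170 acres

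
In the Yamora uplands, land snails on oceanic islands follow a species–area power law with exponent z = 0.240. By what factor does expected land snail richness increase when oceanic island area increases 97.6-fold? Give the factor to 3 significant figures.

3.00

S₂/S₁ = (A₂/A₁)^z = 97.6^0.24
ln(S₂/S₁) = 0.24 × ln 97.6 = 0.24 × 4.5809 = 1.0994
S₂/S₁ = e^1.0994 ≈ 3.002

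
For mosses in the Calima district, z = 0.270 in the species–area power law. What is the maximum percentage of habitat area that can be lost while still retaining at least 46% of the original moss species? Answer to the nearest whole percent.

94%

Need (A_new/A_old)^0.27 = 0.46, so A_new/A_old = 0.46^(1/0.27) = 0.46^3.704
ln(A_new/A_old) = ln 0.46 / 0.27 = -0.7765 / 0.27 = -2.8760
A_new/A_old = e^-2.8760 ≈ 0.05636
Fraction that can be lost = 1 − 0.05636 = 0.9436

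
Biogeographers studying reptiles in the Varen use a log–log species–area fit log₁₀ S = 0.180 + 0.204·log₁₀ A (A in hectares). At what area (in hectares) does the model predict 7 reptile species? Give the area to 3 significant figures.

7 = 1.514 × A^0.204  ⇒  A^0.204 = 7/1.514 = 4.625
ln A = ln(4.625) / 0.204 = 1.5314 / 0.204 = 7.5071
A = e^7.5071 ≈ 1821 hectares

1820 hectares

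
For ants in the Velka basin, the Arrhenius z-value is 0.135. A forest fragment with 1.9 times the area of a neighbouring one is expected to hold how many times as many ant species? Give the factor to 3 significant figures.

S₂/S₁ = (A₂/A₁)^z = 1.9^0.135
ln(S₂/S₁) = 0.135 × ln 1.9 = 0.135 × 0.6419 = 0.0867
S₂/S₁ = e^0.0867 ≈ 1.091

1.09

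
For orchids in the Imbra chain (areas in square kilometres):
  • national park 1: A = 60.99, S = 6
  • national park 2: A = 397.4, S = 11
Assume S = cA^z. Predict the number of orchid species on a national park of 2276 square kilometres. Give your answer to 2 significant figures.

z = ln(11/6) / ln(397.4/60.99) = 0.6061 / 1.8742 = 0.3234
c = 6 / 60.99^0.3234 = 6 / 3.779 = 1.588
S₃ = 1.588 × 2276^0.3234 = 1.588 × 12.18 ≈ 19.34

19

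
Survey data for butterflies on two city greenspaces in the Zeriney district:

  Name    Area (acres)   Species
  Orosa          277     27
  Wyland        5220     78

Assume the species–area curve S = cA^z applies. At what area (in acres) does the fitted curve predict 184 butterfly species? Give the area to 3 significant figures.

z = ln(78/27) / ln(5220/277) = 1.0609 / 2.9362 = 0.3613
c = 27 / 277^0.3613 = 27 / 7.629 = 3.539
A = (184/3.539)^(1/0.3613) ⇒ ln A = ln(51.99)/0.3613 = 10.9356
A = e^10.9356 ≈ 56141 acres

56100 acres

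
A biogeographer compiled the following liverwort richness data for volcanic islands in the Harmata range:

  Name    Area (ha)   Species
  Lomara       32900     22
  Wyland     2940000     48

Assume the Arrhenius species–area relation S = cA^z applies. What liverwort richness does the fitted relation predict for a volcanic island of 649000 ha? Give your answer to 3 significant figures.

z = ln(48/22) / ln(2940000/32900) = 0.7802 / 4.4927 = 0.1737
c = 22 / 32900^0.1737 = 22 / 6.087 = 3.614
S₃ = 3.614 × 649000^0.1737 = 3.614 × 10.22 ≈ 36.92

36.9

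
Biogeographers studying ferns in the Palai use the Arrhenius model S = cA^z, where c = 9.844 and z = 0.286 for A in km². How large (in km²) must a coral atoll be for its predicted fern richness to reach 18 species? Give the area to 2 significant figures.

18 = 9.844 × A^0.286  ⇒  A^0.286 = 18/9.844 = 1.829
ln A = ln(1.829) / 0.286 = 0.6035 / 0.286 = 2.1102
A = e^2.1102 ≈ 8.25 km²

8.2 km²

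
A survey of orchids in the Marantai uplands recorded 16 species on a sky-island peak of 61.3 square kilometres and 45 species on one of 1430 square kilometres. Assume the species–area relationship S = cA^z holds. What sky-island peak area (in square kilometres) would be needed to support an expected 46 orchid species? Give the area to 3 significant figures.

z = ln(45/16) / ln(1430/61.3) = 1.0341 / 3.1496 = 0.3283
c = 16 / 61.3^0.3283 = 16 / 3.862 = 4.143
A = (46/4.143)^(1/0.3283) ⇒ ln A = ln(11.1)/0.3283 = 7.3324
A = e^7.3324 ≈ 1529 square kilometres

1530 square kilometres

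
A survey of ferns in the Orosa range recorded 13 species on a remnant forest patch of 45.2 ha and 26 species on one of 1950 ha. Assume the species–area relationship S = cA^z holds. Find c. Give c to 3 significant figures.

6.44

z = ln(S₂/S₁) / ln(A₂/A₁) = ln(26/13) / ln(1950/45.2) = 0.6931 / 3.7645 = 0.1841
c = S₁ / A₁^z = 13 / 45.2^0.1841 = 13 / 2.017 = 6.444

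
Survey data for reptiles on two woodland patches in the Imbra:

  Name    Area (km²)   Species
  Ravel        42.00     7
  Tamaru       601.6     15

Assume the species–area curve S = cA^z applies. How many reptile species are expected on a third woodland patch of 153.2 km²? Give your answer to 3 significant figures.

z = ln(15/7) / ln(601.6/42) = 0.7621 / 2.6619 = 0.2863
c = 7 / 42^0.2863 = 7 / 2.916 = 2.401
S₃ = 2.401 × 153.2^0.2863 = 2.401 × 4.223 ≈ 10.14

10.1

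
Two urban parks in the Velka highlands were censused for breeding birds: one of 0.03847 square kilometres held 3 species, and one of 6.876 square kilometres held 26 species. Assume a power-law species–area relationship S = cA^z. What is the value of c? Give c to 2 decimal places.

z = ln(S₂/S₁) / ln(A₂/A₁) = ln(26/3) / ln(6.876/0.03847) = 2.1595 / 5.1859 = 0.4164
c = S₁ / A₁^z = 3 / 0.03847^0.4164 = 3 / 0.2575 = 11.65

11.65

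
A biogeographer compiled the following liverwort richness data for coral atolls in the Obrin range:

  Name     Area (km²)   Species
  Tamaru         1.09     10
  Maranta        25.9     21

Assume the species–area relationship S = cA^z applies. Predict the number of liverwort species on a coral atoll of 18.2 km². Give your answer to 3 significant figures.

19.3

z = ln(21/10) / ln(25.9/1.09) = 0.7419 / 3.1681 = 0.2342
c = 10 / 1.09^0.2342 = 10 / 1.02 = 9.8
S₃ = 9.8 × 18.2^0.2342 = 9.8 × 1.973 ≈ 19.33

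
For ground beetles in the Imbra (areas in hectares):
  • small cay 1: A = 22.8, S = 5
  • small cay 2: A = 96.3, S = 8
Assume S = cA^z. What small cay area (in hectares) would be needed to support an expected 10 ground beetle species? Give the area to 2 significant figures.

z = ln(8/5) / ln(96.3/22.8) = 0.4700 / 1.4407 = 0.3262
c = 5 / 22.8^0.3262 = 5 / 2.773 = 1.803
A = (10/1.803)^(1/0.3262) ⇒ ln A = ln(5.547)/0.3262 = 5.2515
A = e^5.2515 ≈ 190.8 hectares

190 hectares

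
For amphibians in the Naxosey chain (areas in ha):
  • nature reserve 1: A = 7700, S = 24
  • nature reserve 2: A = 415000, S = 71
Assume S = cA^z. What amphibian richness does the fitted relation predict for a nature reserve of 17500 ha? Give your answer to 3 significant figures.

z = ln(71/24) / ln(415000/7700) = 1.0846 / 3.9871 = 0.2720
c = 24 / 7700^0.2720 = 24 / 11.41 = 2.104
S₃ = 2.104 × 17500^0.2720 = 2.104 × 14.26 ≈ 30.01

30.0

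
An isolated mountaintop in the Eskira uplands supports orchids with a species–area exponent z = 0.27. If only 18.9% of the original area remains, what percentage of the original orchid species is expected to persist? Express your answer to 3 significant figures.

S_new/S_old = (A_new/A_old)^z = 0.189^0.27
= exp(0.27 × ln 0.189) = exp(0.27 × -1.6660) = exp(-0.4498) ≈ 0.6377

63.8%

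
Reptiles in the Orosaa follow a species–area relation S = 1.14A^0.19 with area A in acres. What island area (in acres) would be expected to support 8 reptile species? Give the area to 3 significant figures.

28400 acres

8 = 1.14 × A^0.19  ⇒  A^0.19 = 8/1.14 = 7.018
ln A = ln(7.018) / 0.19 = 1.9484 / 0.19 = 10.2548
A = e^10.2548 ≈ 28419 acres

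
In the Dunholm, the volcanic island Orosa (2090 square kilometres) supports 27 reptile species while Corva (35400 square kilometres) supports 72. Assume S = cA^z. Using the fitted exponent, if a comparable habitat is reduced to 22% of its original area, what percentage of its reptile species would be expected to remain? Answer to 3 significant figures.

59.2%

z = ln(72/27) / ln(35400/2090) = 0.9808 / 2.8295 = 0.3466
S_new/S_old = (A_new/A_old)^z = 0.22^0.3466 = exp(0.3466 × -1.5141) = 0.5916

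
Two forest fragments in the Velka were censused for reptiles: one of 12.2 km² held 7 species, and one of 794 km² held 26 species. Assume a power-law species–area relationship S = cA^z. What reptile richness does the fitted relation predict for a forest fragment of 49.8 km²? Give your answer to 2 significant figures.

z = ln(26/7) / ln(794/12.2) = 1.3122 / 4.1756 = 0.3142
c = 7 / 12.2^0.3142 = 7 / 2.195 = 3.189
S₃ = 3.189 × 49.8^0.3142 = 3.189 × 3.415 ≈ 10.89

11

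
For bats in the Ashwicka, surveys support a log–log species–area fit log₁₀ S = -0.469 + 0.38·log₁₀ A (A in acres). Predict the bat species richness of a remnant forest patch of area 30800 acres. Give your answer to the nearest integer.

17

S = 0.3396 × 30800^0.38 = 0.3396 × 50.77 ≈ 17.24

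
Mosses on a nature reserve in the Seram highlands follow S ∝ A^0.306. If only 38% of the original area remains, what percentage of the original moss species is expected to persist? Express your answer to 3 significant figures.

S_new/S_old = (A_new/A_old)^z = 0.38^0.306
= exp(0.306 × ln 0.38) = exp(0.306 × -0.9676) = exp(-0.2961) ≈ 0.7437

74.4%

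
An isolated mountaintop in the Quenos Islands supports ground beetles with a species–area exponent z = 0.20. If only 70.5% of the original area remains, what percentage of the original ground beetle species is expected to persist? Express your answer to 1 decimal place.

93.2%

S_new/S_old = (A_new/A_old)^z = 0.705^0.2
= exp(0.2 × ln 0.705) = exp(0.2 × -0.3496) = exp(-0.0699) ≈ 0.9325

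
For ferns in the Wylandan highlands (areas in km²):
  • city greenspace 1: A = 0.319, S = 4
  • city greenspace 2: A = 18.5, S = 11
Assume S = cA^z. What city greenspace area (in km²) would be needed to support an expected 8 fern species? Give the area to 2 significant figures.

5.2 km²

z = ln(11/4) / ln(18.5/0.319) = 1.0116 / 4.0603 = 0.2491
c = 4 / 0.319^0.2491 = 4 / 0.7523 = 5.317
A = (8/5.317)^(1/0.2491) ⇒ ln A = ln(1.505)/0.2491 = 1.6396
A = e^1.6396 ≈ 5.153 km²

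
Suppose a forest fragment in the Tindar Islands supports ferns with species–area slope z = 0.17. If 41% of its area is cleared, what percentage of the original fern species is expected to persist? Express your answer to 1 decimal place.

91.4%

S_new/S_old = (A_new/A_old)^z = 0.59^0.17
= exp(0.17 × ln 0.59) = exp(0.17 × -0.5276) = exp(-0.0897) ≈ 0.9142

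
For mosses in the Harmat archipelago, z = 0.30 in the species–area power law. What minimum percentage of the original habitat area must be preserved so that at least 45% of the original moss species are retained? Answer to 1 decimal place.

Need (A_new/A_old)^0.3 = 0.45, so A_new/A_old = 0.45^(1/0.3) = 0.45^3.333
ln(A_new/A_old) = ln 0.45 / 0.3 = -0.7985 / 0.3 = -2.6617
A_new/A_old = e^-2.6617 ≈ 0.06983

7.0%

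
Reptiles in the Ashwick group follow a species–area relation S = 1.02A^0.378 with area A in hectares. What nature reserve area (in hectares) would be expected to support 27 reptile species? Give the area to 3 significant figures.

27 = 1.02 × A^0.378  ⇒  A^0.378 = 27/1.02 = 26.47
ln A = ln(26.47) / 0.378 = 3.2760 / 0.378 = 8.6668
A = e^8.6668 ≈ 5807 hectares

5810 hectares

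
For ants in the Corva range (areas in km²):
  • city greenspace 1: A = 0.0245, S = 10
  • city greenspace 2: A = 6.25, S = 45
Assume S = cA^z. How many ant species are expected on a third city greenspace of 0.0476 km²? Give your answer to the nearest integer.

12

z = ln(45/10) / ln(6.25/0.0245) = 1.5041 / 5.5417 = 0.2714
c = 10 / 0.0245^0.2714 = 10 / 0.3654 = 27.37
S₃ = 27.37 × 0.0476^0.2714 = 27.37 × 0.4376 ≈ 11.98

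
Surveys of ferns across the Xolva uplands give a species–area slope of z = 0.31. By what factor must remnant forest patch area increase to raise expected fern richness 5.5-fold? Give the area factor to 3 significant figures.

(A₂/A₁)^0.31 = 5.5, so A₂/A₁ = 5.5^(1/0.31) = 5.5^3.226
ln(A₂/A₁) = ln 5.5 / 0.31 = 1.7047 / 0.31 = 5.4992
A₂/A₁ = e^5.4992 ≈ 244.5

244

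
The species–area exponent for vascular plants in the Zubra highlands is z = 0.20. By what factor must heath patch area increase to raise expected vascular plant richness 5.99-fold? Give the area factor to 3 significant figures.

(A₂/A₁)^0.2 = 5.99, so A₂/A₁ = 5.99^(1/0.2) = 5.99^5
ln(A₂/A₁) = ln 5.99 / 0.2 = 1.7901 / 0.2 = 8.9505
A₂/A₁ = e^8.9505 ≈ 7711

7710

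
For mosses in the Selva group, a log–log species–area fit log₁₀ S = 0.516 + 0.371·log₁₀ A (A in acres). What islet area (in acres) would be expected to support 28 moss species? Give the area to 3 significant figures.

323 acres

28 = 3.281 × A^0.371  ⇒  A^0.371 = 28/3.281 = 8.534
ln A = ln(8.534) / 0.371 = 2.1441 / 0.371 = 5.7792
A = e^5.7792 ≈ 323.5 acres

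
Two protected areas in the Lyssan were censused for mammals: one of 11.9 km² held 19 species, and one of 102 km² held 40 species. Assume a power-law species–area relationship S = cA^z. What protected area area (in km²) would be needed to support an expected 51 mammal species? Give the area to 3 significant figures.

206 km²

z = ln(40/19) / ln(102/11.9) = 0.7444 / 2.1484 = 0.3465
c = 19 / 11.9^0.3465 = 19 / 2.359 = 8.055
A = (51/8.055)^(1/0.3465) ⇒ ln A = ln(6.331)/0.3465 = 5.3261
A = e^5.3261 ≈ 205.6 km²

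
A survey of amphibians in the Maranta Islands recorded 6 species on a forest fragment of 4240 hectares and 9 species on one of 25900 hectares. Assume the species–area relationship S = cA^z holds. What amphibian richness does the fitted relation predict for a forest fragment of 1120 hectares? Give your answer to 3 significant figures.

z = ln(9/6) / ln(25900/4240) = 0.4055 / 1.8097 = 0.2241
c = 6 / 4240^0.2241 = 6 / 6.497 = 0.9235
S₃ = 0.9235 × 1120^0.2241 = 0.9235 × 4.822 ≈ 4.453

4.45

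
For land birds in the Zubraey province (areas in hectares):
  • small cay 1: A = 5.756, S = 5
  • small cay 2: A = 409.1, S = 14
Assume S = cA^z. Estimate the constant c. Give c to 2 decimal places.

3.28

z = ln(S₂/S₁) / ln(A₂/A₁) = ln(14/5) / ln(409.1/5.756) = 1.0296 / 4.2637 = 0.2415
c = S₁ / A₁^z = 5 / 5.756^0.2415 = 5 / 1.526 = 3.277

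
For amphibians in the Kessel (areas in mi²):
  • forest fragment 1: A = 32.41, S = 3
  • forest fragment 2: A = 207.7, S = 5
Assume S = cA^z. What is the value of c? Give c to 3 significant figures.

1.15

z = ln(S₂/S₁) / ln(A₂/A₁) = ln(5/3) / ln(207.7/32.41) = 0.5108 / 1.8576 = 0.2750
c = S₁ / A₁^z = 3 / 32.41^0.2750 = 3 / 2.603 = 1.153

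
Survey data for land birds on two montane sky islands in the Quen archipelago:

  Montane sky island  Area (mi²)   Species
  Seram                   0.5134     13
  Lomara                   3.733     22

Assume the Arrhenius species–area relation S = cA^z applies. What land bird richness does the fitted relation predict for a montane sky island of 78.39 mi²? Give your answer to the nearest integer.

z = ln(22/13) / ln(3.733/0.5134) = 0.5261 / 1.9839 = 0.2652
c = 13 / 0.5134^0.2652 = 13 / 0.838 = 15.51
S₃ = 15.51 × 78.39^0.2652 = 15.51 × 3.179 ≈ 49.32

49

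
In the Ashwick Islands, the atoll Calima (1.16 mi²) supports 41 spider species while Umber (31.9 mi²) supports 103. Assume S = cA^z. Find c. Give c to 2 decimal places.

z = ln(S₂/S₁) / ln(A₂/A₁) = ln(103/41) / ln(31.9/1.16) = 0.9212 / 3.3142 = 0.2779
c = S₁ / A₁^z = 41 / 1.16^0.2779 = 41 / 1.042 = 39.34

39.34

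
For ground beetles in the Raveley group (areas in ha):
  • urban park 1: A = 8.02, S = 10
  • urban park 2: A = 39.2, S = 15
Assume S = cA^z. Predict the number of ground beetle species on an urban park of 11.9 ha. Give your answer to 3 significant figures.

11.1

z = ln(15/10) / ln(39.2/8.02) = 0.4055 / 1.5867 = 0.2555
c = 10 / 8.02^0.2555 = 10 / 1.702 = 5.874
S₃ = 5.874 × 11.9^0.2555 = 5.874 × 1.883 ≈ 11.06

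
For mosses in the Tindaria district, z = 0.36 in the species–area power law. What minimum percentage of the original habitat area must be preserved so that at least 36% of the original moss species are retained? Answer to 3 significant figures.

Need (A_new/A_old)^0.36 = 0.36, so A_new/A_old = 0.36^(1/0.36) = 0.36^2.778
ln(A_new/A_old) = ln 0.36 / 0.36 = -1.0217 / 0.36 = -2.8379
A_new/A_old = e^-2.8379 ≈ 0.05855

5.85%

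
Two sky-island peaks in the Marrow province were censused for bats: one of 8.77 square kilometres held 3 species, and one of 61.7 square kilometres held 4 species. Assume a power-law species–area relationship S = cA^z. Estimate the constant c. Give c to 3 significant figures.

2.18

z = ln(S₂/S₁) / ln(A₂/A₁) = ln(4/3) / ln(61.7/8.77) = 0.2877 / 1.9509 = 0.1475
c = S₁ / A₁^z = 3 / 8.77^0.1475 = 3 / 1.377 = 2.178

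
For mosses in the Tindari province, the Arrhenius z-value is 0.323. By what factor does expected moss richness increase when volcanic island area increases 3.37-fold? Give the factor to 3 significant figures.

1.48

S₂/S₁ = (A₂/A₁)^z = 3.37^0.323
ln(S₂/S₁) = 0.323 × ln 3.37 = 0.323 × 1.2149 = 0.3924
S₂/S₁ = e^0.3924 ≈ 1.481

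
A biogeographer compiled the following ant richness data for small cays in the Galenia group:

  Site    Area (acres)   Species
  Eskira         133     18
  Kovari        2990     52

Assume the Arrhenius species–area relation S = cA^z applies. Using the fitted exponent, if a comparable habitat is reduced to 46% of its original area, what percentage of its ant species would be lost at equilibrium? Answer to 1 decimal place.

z = ln(52/18) / ln(2990/133) = 1.0609 / 3.1127 = 0.3408
S_new/S_old = (A_new/A_old)^z = 0.46^0.3408 = exp(0.3408 × -0.7765) = 0.7675
Fraction lost = 1 − 0.7675 = 0.2325

23.3%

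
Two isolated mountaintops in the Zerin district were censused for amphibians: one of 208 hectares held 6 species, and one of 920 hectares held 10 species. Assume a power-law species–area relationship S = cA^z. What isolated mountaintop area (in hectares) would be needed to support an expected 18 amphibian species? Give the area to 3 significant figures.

z = ln(10/6) / ln(920/208) = 0.5108 / 1.4868 = 0.3436
c = 6 / 208^0.3436 = 6 / 6.258 = 0.9588
A = (18/0.9588)^(1/0.3436) ⇒ ln A = ln(18.77)/0.3436 = 8.5352
A = e^8.5352 ≈ 5091 hectares

5090 hectares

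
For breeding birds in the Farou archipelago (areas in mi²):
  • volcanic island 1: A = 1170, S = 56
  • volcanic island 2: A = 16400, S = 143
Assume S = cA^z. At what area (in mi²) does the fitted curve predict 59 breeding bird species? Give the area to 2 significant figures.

z = ln(143/56) / ln(16400/1170) = 0.9375 / 2.6403 = 0.3551
c = 56 / 1170^0.3551 = 56 / 12.29 = 4.558
A = (59/4.558)^(1/0.3551) ⇒ ln A = ln(12.94)/0.3551 = 7.2117
A = e^7.2117 ≈ 1355 mi²

1400 mi²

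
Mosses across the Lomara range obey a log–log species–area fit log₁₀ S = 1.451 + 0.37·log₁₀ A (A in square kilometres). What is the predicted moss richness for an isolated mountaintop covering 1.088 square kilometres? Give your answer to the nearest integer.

29 species

S = 28.25 × 1.088^0.37
ln S = ln 28.25 + 0.37 × ln 1.088 = 3.3411 + 0.37 × 0.0843 = 3.3723
S = e^3.3723 ≈ 29.14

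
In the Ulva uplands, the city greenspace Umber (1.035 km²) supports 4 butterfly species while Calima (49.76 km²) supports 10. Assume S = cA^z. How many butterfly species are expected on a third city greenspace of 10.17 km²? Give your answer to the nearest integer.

z = ln(10/4) / ln(49.76/1.035) = 0.9163 / 3.8728 = 0.2366
c = 4 / 1.035^0.2366 = 4 / 1.008 = 3.968
S₃ = 3.968 × 10.17^0.2366 = 3.968 × 1.731 ≈ 6.868

7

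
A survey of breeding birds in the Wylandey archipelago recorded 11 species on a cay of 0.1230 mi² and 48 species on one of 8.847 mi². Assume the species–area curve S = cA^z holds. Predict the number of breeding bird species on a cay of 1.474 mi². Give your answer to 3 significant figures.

25.9

z = ln(48/11) / ln(8.847/0.123) = 1.4733 / 4.2756 = 0.3446
c = 11 / 0.123^0.3446 = 11 / 0.4857 = 22.65
S₃ = 22.65 × 1.474^0.3446 = 22.65 × 1.143 ≈ 25.89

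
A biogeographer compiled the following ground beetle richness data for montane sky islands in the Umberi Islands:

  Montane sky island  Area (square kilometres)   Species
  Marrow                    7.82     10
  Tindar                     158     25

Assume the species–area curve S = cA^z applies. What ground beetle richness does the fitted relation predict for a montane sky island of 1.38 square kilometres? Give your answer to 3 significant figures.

5.89

z = ln(25/10) / ln(158/7.82) = 0.9163 / 3.0059 = 0.3048
c = 10 / 7.82^0.3048 = 10 / 1.872 = 5.342
S₃ = 5.342 × 1.38^0.3048 = 5.342 × 1.103 ≈ 5.893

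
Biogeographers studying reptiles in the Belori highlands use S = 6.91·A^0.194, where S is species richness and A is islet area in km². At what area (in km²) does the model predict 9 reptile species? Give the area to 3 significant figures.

9 = 6.91 × A^0.194  ⇒  A^0.194 = 9/6.91 = 1.302
ln A = ln(1.302) / 0.194 = 0.2643 / 0.194 = 1.3621
A = e^1.3621 ≈ 3.905 km²

3.90 km²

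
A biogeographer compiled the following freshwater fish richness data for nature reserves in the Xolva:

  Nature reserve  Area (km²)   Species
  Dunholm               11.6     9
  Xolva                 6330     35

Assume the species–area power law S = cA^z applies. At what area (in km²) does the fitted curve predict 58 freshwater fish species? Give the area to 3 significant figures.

z = ln(35/9) / ln(6330/11.6) = 1.3581 / 6.3021 = 0.2155
c = 9 / 11.6^0.2155 = 9 / 1.696 = 5.307
A = (58/5.307)^(1/0.2155) ⇒ ln A = ln(10.93)/0.2155 = 11.0968
A = e^11.0968 ≈ 65962 km²

66000 km²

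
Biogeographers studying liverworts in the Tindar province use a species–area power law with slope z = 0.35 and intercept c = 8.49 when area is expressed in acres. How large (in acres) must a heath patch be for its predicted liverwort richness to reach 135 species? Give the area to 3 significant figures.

2710 acres

135 = 8.49 × A^0.35  ⇒  A^0.35 = 135/8.49 = 15.9
ln A = ln(15.9) / 0.35 = 2.7664 / 0.35 = 7.9040
A = e^7.9040 ≈ 2708 acres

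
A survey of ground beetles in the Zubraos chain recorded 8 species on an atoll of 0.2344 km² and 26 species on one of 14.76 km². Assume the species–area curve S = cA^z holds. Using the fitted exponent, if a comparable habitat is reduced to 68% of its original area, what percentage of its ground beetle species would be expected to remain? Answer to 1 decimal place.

z = ln(26/8) / ln(14.76/0.2344) = 1.1787 / 4.1426 = 0.2845
S_new/S_old = (A_new/A_old)^z = 0.68^0.2845 = exp(0.2845 × -0.3857) = 0.8961

89.6%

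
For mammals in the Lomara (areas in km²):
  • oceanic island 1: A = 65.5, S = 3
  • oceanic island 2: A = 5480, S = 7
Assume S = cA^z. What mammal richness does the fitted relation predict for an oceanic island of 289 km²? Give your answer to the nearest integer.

z = ln(7/3) / ln(5480/65.5) = 0.8473 / 4.4268 = 0.1914
c = 3 / 65.5^0.1914 = 3 / 2.227 = 1.347
S₃ = 1.347 × 289^0.1914 = 1.347 × 2.958 ≈ 3.986

4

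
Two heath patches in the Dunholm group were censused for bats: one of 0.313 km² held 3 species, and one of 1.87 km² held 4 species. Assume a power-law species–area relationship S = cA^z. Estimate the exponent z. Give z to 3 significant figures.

Taking logs: ln S = ln c + z ln A, so z = (ln S₂ − ln S₁)/(ln A₂ − ln A₁).
z = ln(4/3) / ln(1.87/0.313) = ln(1.333) / ln(5.974) = 0.2877 / 1.7875 = 0.1609

0.161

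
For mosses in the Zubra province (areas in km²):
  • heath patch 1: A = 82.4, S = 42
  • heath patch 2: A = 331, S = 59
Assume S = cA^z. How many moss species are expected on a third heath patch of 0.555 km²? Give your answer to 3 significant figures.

z = ln(59/42) / ln(331/82.4) = 0.3399 / 1.3905 = 0.2444
c = 42 / 82.4^0.2444 = 42 / 2.94 = 14.29
S₃ = 14.29 × 0.555^0.2444 = 14.29 × 0.866 ≈ 12.37

12.4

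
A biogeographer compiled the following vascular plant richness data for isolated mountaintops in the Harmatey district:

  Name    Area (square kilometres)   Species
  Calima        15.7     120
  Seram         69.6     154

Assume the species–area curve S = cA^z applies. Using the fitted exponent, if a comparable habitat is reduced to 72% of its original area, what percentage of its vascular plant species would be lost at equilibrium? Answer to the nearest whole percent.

z = ln(154/120) / ln(69.6/15.7) = 0.2495 / 1.4891 = 0.1675
S_new/S_old = (A_new/A_old)^z = 0.72^0.1675 = exp(0.1675 × -0.3285) = 0.9465
Fraction lost = 1 − 0.9465 = 0.05355

5%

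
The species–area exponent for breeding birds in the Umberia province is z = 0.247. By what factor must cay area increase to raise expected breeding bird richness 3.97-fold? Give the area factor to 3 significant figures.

(A₂/A₁)^0.247 = 3.97, so A₂/A₁ = 3.97^(1/0.247) = 3.97^4.049
ln(A₂/A₁) = ln 3.97 / 0.247 = 1.3788 / 0.247 = 5.5820
A₂/A₁ = e^5.5820 ≈ 265.6

266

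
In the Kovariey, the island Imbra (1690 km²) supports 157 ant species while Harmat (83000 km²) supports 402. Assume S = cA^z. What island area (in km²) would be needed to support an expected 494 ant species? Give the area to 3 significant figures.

z = ln(402/157) / ln(83000/1690) = 0.9402 / 3.8941 = 0.2414
c = 157 / 1690^0.2414 = 157 / 6.017 = 26.09
A = (494/26.09)^(1/0.2414) ⇒ ln A = ln(18.93)/0.2414 = 12.1801
A = e^12.1801 ≈ 194881 km²

195000 km²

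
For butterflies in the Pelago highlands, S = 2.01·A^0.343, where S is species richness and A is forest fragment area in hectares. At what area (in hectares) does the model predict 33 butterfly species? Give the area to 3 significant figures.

3490 hectares

33 = 2.01 × A^0.343  ⇒  A^0.343 = 33/2.01 = 16.42
ln A = ln(16.42) / 0.343 = 2.7984 / 0.343 = 8.1585
A = e^8.1585 ≈ 3493 hectares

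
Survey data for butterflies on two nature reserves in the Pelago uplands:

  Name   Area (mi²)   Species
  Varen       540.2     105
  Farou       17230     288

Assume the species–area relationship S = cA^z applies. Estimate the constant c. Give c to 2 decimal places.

16.78

z = ln(S₂/S₁) / ln(A₂/A₁) = ln(288/105) / ln(17230/540.2) = 1.0090 / 3.4625 = 0.2914
c = S₁ / A₁^z = 105 / 540.2^0.2914 = 105 / 6.256 = 16.78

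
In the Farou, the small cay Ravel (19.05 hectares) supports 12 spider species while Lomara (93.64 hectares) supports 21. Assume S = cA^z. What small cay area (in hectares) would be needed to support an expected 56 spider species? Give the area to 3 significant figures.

1530 hectares

z = ln(21/12) / ln(93.64/19.05) = 0.5596 / 1.5924 = 0.3514
c = 12 / 19.05^0.3514 = 12 / 2.817 = 4.26
A = (56/4.26)^(1/0.3514) ⇒ ln A = ln(13.15)/0.3514 = 7.3304
A = e^7.3304 ≈ 1526 hectares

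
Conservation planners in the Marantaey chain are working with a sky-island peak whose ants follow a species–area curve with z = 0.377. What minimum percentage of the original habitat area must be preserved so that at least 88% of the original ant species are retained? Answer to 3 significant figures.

Need (A_new/A_old)^0.377 = 0.88, so A_new/A_old = 0.88^(1/0.377) = 0.88^2.653
ln(A_new/A_old) = ln 0.88 / 0.377 = -0.1278 / 0.377 = -0.3391
A_new/A_old = e^-0.3391 ≈ 0.7124

71.2%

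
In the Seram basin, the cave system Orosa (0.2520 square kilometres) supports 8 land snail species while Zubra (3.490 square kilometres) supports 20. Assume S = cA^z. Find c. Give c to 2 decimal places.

12.94

z = ln(S₂/S₁) / ln(A₂/A₁) = ln(20/8) / ln(3.49/0.252) = 0.9163 / 2.6282 = 0.3486
c = S₁ / A₁^z = 8 / 0.252^0.3486 = 8 / 0.6185 = 12.94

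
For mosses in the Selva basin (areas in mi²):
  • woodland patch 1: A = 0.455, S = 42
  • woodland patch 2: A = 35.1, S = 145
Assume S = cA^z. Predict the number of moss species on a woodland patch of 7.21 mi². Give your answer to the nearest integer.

z = ln(145/42) / ln(35.1/0.455) = 1.2391 / 4.3457 = 0.2851
c = 42 / 0.455^0.2851 = 42 / 0.7989 = 52.57
S₃ = 52.57 × 7.21^0.2851 = 52.57 × 1.756 ≈ 92.34

92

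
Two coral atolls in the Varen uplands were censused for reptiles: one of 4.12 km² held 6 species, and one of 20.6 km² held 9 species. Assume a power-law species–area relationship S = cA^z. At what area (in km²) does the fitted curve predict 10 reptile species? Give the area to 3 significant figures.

z = ln(9/6) / ln(20.6/4.12) = 0.4055 / 1.6094 = 0.2519
c = 6 / 4.12^0.2519 = 6 / 1.429 = 4.2
A = (10/4.2)^(1/0.2519) ⇒ ln A = ln(2.381)/0.2519 = 3.4435
A = e^3.4435 ≈ 31.3 km²

31.3 km²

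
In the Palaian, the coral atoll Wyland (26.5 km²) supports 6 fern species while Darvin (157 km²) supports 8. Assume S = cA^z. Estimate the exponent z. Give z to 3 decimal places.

Taking logs: ln S = ln c + z ln A, so z = (ln S₂ − ln S₁)/(ln A₂ − ln A₁).
z = ln(8/6) / ln(157/26.5) = ln(1.333) / ln(5.925) = 0.2877 / 1.7791 = 0.1617

0.162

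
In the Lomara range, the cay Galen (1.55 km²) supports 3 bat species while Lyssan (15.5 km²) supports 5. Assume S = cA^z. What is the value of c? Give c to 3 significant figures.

z = ln(S₂/S₁) / ln(A₂/A₁) = ln(5/3) / ln(15.5/1.55) = 0.5108 / 2.3026 = 0.2218
c = S₁ / A₁^z = 3 / 1.55^0.2218 = 3 / 1.102 = 2.722

2.72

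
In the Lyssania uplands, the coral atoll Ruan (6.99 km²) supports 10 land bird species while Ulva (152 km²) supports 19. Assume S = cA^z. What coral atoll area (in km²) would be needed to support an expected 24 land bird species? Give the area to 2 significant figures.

470 km²

z = ln(19/10) / ln(152/6.99) = 0.6419 / 3.0794 = 0.2084
c = 10 / 6.99^0.2084 = 10 / 1.5 = 6.668
A = (24/6.668)^(1/0.2084) ⇒ ln A = ln(3.599)/0.2084 = 6.1447
A = e^6.1447 ≈ 466.2 km²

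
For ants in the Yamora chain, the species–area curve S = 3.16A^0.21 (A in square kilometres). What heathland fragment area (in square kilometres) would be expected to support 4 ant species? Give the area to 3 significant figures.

3.07 square kilometres

4 = 3.16 × A^0.21  ⇒  A^0.21 = 4/3.16 = 1.266
ln A = ln(1.266) / 0.21 = 0.2357 / 0.21 = 1.1225
A = e^1.1225 ≈ 3.072 square kilometres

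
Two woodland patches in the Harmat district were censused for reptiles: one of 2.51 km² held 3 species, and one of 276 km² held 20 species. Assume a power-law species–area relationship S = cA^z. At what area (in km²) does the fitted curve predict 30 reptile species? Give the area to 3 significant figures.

754 km²

z = ln(20/3) / ln(276/2.51) = 1.8971 / 4.7001 = 0.4036
c = 3 / 2.51^0.4036 = 3 / 1.45 = 2.069
A = (30/2.069)^(1/0.4036) ⇒ ln A = ln(14.5)/0.4036 = 6.6249
A = e^6.6249 ≈ 753.7 km²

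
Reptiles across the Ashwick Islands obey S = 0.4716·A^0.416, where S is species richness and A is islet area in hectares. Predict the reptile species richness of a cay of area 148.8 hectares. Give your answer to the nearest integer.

4

S = 0.4716 × 148.8^0.416 = 0.4716 × 8.013 ≈ 3.779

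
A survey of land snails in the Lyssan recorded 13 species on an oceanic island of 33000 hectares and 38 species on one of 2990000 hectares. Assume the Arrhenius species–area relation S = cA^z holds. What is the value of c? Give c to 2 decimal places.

1.09

z = ln(S₂/S₁) / ln(A₂/A₁) = ln(38/13) / ln(2990000/33000) = 1.0726 / 4.5065 = 0.2380
c = S₁ / A₁^z = 13 / 33000^0.2380 = 13 / 11.9 = 1.093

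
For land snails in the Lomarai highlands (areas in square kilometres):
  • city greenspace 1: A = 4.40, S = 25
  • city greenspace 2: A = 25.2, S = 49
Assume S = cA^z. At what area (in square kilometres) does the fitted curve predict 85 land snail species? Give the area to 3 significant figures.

105 square kilometres

z = ln(49/25) / ln(25.2/4.4) = 0.6729 / 1.7452 = 0.3856
c = 25 / 4.4^0.3856 = 25 / 1.771 = 14.12
A = (85/14.12)^(1/0.3856) ⇒ ln A = ln(6.02)/0.3856 = 4.6554
A = e^4.6554 ≈ 105.2 square kilometres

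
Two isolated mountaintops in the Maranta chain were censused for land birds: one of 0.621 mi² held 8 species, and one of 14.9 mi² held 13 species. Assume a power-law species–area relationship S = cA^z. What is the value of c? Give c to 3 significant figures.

z = ln(S₂/S₁) / ln(A₂/A₁) = ln(13/8) / ln(14.9/0.621) = 0.4855 / 3.1778 = 0.1528
c = S₁ / A₁^z = 8 / 0.621^0.1528 = 8 / 0.9298 = 8.604

8.60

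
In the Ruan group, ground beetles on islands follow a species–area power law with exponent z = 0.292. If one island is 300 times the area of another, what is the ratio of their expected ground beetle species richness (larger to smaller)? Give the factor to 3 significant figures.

S₂/S₁ = (A₂/A₁)^z = 300^0.292
ln(S₂/S₁) = 0.292 × ln 300 = 0.292 × 5.7038 = 1.6655
S₂/S₁ = e^1.6655 ≈ 5.288

5.29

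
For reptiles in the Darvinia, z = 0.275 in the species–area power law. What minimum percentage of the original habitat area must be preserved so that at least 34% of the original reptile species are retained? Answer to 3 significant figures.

1.98%

Need (A_new/A_old)^0.275 = 0.34, so A_new/A_old = 0.34^(1/0.275) = 0.34^3.636
ln(A_new/A_old) = ln 0.34 / 0.275 = -1.0788 / 0.275 = -3.9229
A_new/A_old = e^-3.9229 ≈ 0.01978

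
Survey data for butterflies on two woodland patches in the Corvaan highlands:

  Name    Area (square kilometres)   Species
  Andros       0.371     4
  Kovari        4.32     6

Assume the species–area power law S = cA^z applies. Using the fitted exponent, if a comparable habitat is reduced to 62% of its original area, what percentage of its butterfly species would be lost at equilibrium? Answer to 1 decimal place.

7.6%

z = ln(6/4) / ln(4.32/0.371) = 0.4055 / 2.4548 = 0.1652
S_new/S_old = (A_new/A_old)^z = 0.62^0.1652 = exp(0.1652 × -0.4780) = 0.9241
Fraction lost = 1 − 0.9241 = 0.07592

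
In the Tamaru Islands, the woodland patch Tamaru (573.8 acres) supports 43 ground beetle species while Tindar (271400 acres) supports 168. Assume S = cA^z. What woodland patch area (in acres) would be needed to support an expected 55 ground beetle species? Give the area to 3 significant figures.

1750 acres

z = ln(168/43) / ln(271400/573.8) = 1.3628 / 6.1591 = 0.2213
c = 43 / 573.8^0.2213 = 43 / 4.078 = 10.55
A = (55/10.55)^(1/0.2213) ⇒ ln A = ln(5.216)/0.2213 = 7.4647
A = e^7.4647 ≈ 1745 acres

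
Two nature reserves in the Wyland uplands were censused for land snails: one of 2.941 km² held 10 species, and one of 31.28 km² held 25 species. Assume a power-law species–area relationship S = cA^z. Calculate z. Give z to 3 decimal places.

0.388

Taking logs: ln S = ln c + z ln A, so z = (ln S₂ − ln S₁)/(ln A₂ − ln A₁).
z = ln(25/10) / ln(31.28/2.941) = ln(2.5) / ln(10.64) = 0.9163 / 2.3642 = 0.3876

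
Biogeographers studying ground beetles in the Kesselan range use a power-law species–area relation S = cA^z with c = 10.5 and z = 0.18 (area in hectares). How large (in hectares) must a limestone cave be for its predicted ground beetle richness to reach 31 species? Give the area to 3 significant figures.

409 hectares

31 = 10.5 × A^0.18  ⇒  A^0.18 = 31/10.5 = 2.952
ln A = ln(2.952) / 0.18 = 1.0826 / 0.18 = 6.0145
A = e^6.0145 ≈ 409.3 hectares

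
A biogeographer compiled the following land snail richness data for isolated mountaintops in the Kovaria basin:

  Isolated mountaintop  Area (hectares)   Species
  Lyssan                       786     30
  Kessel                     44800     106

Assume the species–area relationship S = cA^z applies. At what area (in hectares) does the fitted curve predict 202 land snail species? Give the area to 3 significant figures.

353000 hectares

z = ln(106/30) / ln(44800/786) = 1.2622 / 4.0430 = 0.3122
c = 30 / 786^0.3122 = 30 / 8.016 = 3.742
A = (202/3.742)^(1/0.3122) ⇒ ln A = ln(53.97)/0.3122 = 12.7754
A = e^12.7754 ≈ 353406 hectares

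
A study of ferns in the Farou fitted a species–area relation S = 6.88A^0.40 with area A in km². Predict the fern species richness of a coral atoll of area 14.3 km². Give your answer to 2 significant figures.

20

S = 6.88 × 14.3^0.4 = 6.88 × 2.898 ≈ 19.94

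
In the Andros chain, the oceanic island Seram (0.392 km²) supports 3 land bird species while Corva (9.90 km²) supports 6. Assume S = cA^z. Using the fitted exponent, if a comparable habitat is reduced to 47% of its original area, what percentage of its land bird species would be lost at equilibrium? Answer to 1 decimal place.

15.0%

z = ln(6/3) / ln(9.9/0.392) = 0.6931 / 3.2290 = 0.2147
S_new/S_old = (A_new/A_old)^z = 0.47^0.2147 = exp(0.2147 × -0.7550) = 0.8504
Fraction lost = 1 − 0.8504 = 0.1496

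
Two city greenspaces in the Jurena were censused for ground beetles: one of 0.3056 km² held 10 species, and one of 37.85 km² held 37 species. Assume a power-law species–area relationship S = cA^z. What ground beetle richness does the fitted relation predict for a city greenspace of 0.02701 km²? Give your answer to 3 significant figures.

z = ln(37/10) / ln(37.85/0.3056) = 1.3083 / 4.8191 = 0.2715
c = 10 / 0.3056^0.2715 = 10 / 0.7248 = 13.8
S₃ = 13.8 × 0.02701^0.2715 = 13.8 × 0.3751 ≈ 5.175

5.18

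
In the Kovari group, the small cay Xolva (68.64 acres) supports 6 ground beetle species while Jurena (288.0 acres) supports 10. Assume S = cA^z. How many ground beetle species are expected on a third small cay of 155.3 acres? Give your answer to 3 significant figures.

8.03

z = ln(10/6) / ln(288/68.64) = 0.5108 / 1.4341 = 0.3562
c = 6 / 68.64^0.3562 = 6 / 4.51 = 1.33
S₃ = 1.33 × 155.3^0.3562 = 1.33 × 6.033 ≈ 8.025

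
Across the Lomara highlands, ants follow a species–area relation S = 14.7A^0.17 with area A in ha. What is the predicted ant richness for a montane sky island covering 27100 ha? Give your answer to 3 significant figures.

83.4

S = 14.7 × 27100^0.17 = 14.7 × 5.67 ≈ 83.35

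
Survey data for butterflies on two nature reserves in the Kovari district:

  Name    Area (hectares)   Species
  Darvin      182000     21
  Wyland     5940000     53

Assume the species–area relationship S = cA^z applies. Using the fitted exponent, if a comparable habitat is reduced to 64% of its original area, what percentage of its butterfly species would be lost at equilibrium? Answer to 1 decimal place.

z = ln(53/21) / ln(5940000/182000) = 0.9258 / 3.4855 = 0.2656
S_new/S_old = (A_new/A_old)^z = 0.64^0.2656 = exp(0.2656 × -0.4463) = 0.8882
Fraction lost = 1 − 0.8882 = 0.1118

11.2%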